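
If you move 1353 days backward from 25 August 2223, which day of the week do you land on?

Saturday

Aug 25, 2223 is a Monday.
1353 mod 7 = 2, so 1353 days before a Monday is Monday − 2 = Saturday.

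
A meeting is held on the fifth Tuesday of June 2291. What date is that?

June 30, 2291

June 1, 2291 is a Monday.
The first Tuesday is therefore June 2 (1 days later).
The fifth Tuesday is 2 + 4×7 = June 30.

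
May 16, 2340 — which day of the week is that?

Doomsday rule: the anchor day for the 2300s is Wednesday. For year 40: 40÷12 = 3 r 4, and 4÷4 = 1, so 3+4+1 = 8.
Wednesday + 8 ≡ Thursday — that's 2340's doomsday.
In May the doomsday date is May 9.
May 16 is 7 days after May 9; 7 mod 7 = 0, so Thursday + 0 = Thursday.

Thursday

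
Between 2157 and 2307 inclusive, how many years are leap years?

35

Multiples of 4 in [2157,2307]: 37.
Of those, multiples of 100: 2 (not leap unless ÷400).
Multiples of 400: 0.
Leap years = 37 − 2 + 0 = 35.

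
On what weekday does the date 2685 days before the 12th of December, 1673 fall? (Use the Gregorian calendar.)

Friday

First find the weekday of Dec 12, 1673. Doomsday rule: the anchor day for the 1600s is Tuesday. For year 73: 73÷12 = 6 r 1, and 1÷4 = 0, so 6+1+0 = 7.
Tuesday + 7 ≡ Tuesday — that's 1673's doomsday.
In December the doomsday date is Dec 12.
Dec 12 is the doomsday itself: Tuesday.
2685 mod 7 = 4, so 2685 days before a Tuesday is Tuesday − 4 = Friday.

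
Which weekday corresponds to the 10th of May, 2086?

Doomsday rule: the anchor day for the 2000s is Tuesday. For year 86: 86÷12 = 7 r 2, and 2÷4 = 0, so 7+2+0 = 9.
Tuesday + 9 ≡ Thursday — that's 2086's doomsday.
In May the doomsday date is May 9.
May 10 is 1 day after May 9; 1 mod 7 = 1, so Thursday + 1 = Friday.

Friday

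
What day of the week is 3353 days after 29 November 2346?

First find the weekday of Nov 29, 2346. Doomsday rule: the anchor day for the 2300s is Wednesday. For year 46: 46÷12 = 3 r 10, and 10÷4 = 2, so 3+10+2 = 15.
Wednesday + 15 ≡ Thursday — that's 2346's doomsday.
In November the doomsday date is Nov 7.
Nov 29 is 22 days after Nov 7; 22 mod 7 = 1, so Thursday + 1 = Friday.
3353 mod 7 = 0, so 3353 days after a Friday is Friday + 0 = Friday.

Friday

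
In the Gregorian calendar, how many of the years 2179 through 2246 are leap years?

16

Multiples of 4 in [2179,2246]: 17.
Of those, multiples of 100: 1 (not leap unless ÷400).
Multiples of 400: 0.
Leap years = 17 − 1 + 0 = 16.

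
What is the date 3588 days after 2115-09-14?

+366 (one year; includes Feb 29, 2116) → Sep 14, 2116 (3222 left).
+365 (one year) → Sep 14, 2117 (2857 left).
+365 (one year) → Sep 14, 2118 (2492 left).
+365 (one year) → Sep 14, 2119 (2127 left).
+366 (one year; includes Feb 29, 2120) → Sep 14, 2120 (1761 left).
+365 (one year) → Sep 14, 2121 (1396 left).
+365 (one year) → Sep 14, 2122 (1031 left).
+365 (one year) → Sep 14, 2123 (666 left).
+366 (one year; includes Feb 29, 2124) → Sep 14, 2124 (300 left).
Sep has 30 days: +17 → Oct 1, 2124 (283 left).
Oct has 31 days: +31 → Nov 1, 2124 (252 left).
Nov has 30 days: +30 → Dec 1, 2124 (222 left).
Dec has 31 days: +31 → Jan 1, 2125 (191 left).
Jan has 31 days: +31 → Feb 1, 2125 (160 left).
Feb has 28 days: +28 → Mar 1, 2125 (132 left).
Mar has 31 days: +31 → Apr 1, 2125 (101 left).
Apr has 30 days: +30 → May 1, 2125 (71 left).
May has 31 days: +31 → Jun 1, 2125 (40 left).
Jun has 30 days: +30 → Jul 1, 2125 (10 left).
+10 → Jul 11, 2125.

July 11, 2125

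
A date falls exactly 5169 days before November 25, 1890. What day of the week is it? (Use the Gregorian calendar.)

First find the weekday of Nov 25, 1890. Doomsday rule: the anchor day for the 1800s is Friday. For year 90: 90÷12 = 7 r 6, and 6÷4 = 1, so 7+6+1 = 14.
Friday + 14 ≡ Friday — that's 1890's doomsday.
In November the doomsday date is Nov 7.
Nov 25 is 18 days after Nov 7; 18 mod 7 = 4, so Friday + 4 = Tuesday.
5169 mod 7 = 3, so 5169 days before a Tuesday is Tuesday − 3 = Saturday.

Saturday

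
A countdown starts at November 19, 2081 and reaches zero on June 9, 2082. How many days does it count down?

Nov 19, 2081 → Dec 19, 2081: 30 days (November has 30).
Dec 19, 2081 → Jan 19, 2082: 31 days (December has 31).
Jan 19, 2082 → Feb 19, 2082: 31 days (January has 31).
Feb 19, 2082 → Mar 19, 2082: 28 days (February has 28).
Mar 19, 2082 → Apr 19, 2082: 31 days (March has 31).
Apr 19, 2082 → May 19, 2082: 30 days (April has 30).
May 19, 2082 → Jun 9, 2082: 21 days.
Total: 202 days.

202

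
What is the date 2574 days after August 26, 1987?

September 12, 1994

+366 (one year; includes Feb 29, 1988) → Aug 26, 1988 (2208 left).
+365 (one year) → Aug 26, 1989 (1843 left).
+365 (one year) → Aug 26, 1990 (1478 left).
+365 (one year) → Aug 26, 1991 (1113 left).
+366 (one year; includes Feb 29, 1992) → Aug 26, 1992 (747 left).
+365 (one year) → Aug 26, 1993 (382 left).
Aug has 31 days: +6 → Sep 1, 1993 (376 left).
Sep has 30 days: +30 → Oct 1, 1993 (346 left).
Oct has 31 days: +31 → Nov 1, 1993 (315 left).
Nov has 30 days: +30 → Dec 1, 1993 (285 left).
Dec has 31 days: +31 → Jan 1, 1994 (254 left).
Jan has 31 days: +31 → Feb 1, 1994 (223 left).
Feb has 28 days: +28 → Mar 1, 1994 (195 left).
Mar has 31 days: +31 → Apr 1, 1994 (164 left).
Apr has 30 days: +30 → May 1, 1994 (134 left).
May has 31 days: +31 → Jun 1, 1994 (103 left).
Jun has 30 days: +30 → Jul 1, 1994 (73 left).
Jul has 31 days: +31 → Aug 1, 1994 (42 left).
Aug has 31 days: +31 → Sep 1, 1994 (11 left).
+11 → Sep 12, 1994.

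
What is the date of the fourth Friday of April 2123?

April 1, 2123 is a Thursday.
The first Friday is therefore April 2 (1 days later).
The fourth Friday is 2 + 3×7 = April 23.

April 23, 2123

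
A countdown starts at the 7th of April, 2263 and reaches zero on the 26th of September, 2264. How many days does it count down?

Apr 7, 2263 → Apr 7, 2264: 366 days (Feb 29, 2264 is in that span).
Apr 7, 2264 → May 7, 2264: 30 days (April has 30).
May 7, 2264 → Jun 7, 2264: 31 days (May has 31).
Jun 7, 2264 → Jul 7, 2264: 30 days (June has 30).
Jul 7, 2264 → Aug 7, 2264: 31 days (July has 31).
Aug 7, 2264 → Sep 7, 2264: 31 days (August has 31).
Sep 7, 2264 → Sep 26, 2264: 19 days.
Total: 538 days.

538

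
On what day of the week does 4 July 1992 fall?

Saturday

Doomsday rule: the anchor day for the 1900s is Wednesday. For year 92: 92÷12 = 7 r 8, and 8÷4 = 2, so 7+8+2 = 17.
Wednesday + 17 ≡ Saturday — that's 1992's doomsday.
In July the doomsday date is Jul 11.
Jul 4 is 7 days before Jul 11; 7 mod 7 = 0, so Saturday − 0 = Saturday.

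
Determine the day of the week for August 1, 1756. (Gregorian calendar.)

Doomsday rule: the anchor day for the 1700s is Sunday. For year 56: 56÷12 = 4 r 8, and 8÷4 = 2, so 4+8+2 = 14.
Sunday + 14 ≡ Sunday — that's 1756's doomsday.
In August the doomsday date is Aug 8.
Aug 1 is 7 days before Aug 8; 7 mod 7 = 0, so Sunday − 0 = Sunday.

Sunday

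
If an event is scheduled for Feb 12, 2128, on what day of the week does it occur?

Doomsday rule: the anchor day for the 2100s is Sunday. For year 28: 28÷12 = 2 r 4, and 4÷4 = 1, so 2+4+1 = 7.
Sunday + 7 ≡ Sunday — that's 2128's doomsday.
In February the doomsday date is Feb 29 (2128 is a leap year (divisible by 4)).
Feb 12 is 17 days before Feb 29; 17 mod 7 = 3, so Sunday − 3 = Thursday.

Thursday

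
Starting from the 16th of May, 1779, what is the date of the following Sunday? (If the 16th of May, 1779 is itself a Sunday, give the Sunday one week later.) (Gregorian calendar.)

May 23, 1779

May 16, 1779 is a Sunday.
From Sunday to the next Sunday is 7 days.
May 16, 1779 + 7 = May 23, 1779.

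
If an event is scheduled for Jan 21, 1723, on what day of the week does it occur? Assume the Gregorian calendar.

Doomsday rule: the anchor day for the 1700s is Sunday. For year 23: 23÷12 = 1 r 11, and 11÷4 = 2, so 1+11+2 = 14.
Sunday + 14 ≡ Sunday — that's 1723's doomsday.
In January the doomsday date is Jan 3 (1723 is not a leap year).
Jan 21 is 18 days after Jan 3; 18 mod 7 = 4, so Sunday + 4 = Thursday.

Thursday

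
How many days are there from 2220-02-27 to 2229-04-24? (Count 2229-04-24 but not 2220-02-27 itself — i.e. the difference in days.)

3344

Feb 27, 2220 → Feb 27, 2221: 366 days (Feb 29, 2220 is in that span).
Feb 27, 2221 → Feb 27, 2222: 365 days.
Feb 27, 2222 → Feb 27, 2223: 365 days.
Feb 27, 2223 → Feb 27, 2224: 365 days.
Feb 27, 2224 → Feb 27, 2225: 366 days (Feb 29, 2224 is in that span).
Feb 27, 2225 → Feb 27, 2226: 365 days.
Feb 27, 2226 → Feb 27, 2227: 365 days.
Feb 27, 2227 → Feb 27, 2228: 365 days.
Feb 27, 2228 → Feb 27, 2229: 366 days (Feb 29, 2228 is in that span).
Feb 27, 2229 → Mar 27, 2229: 28 days (February has 28).
Mar 27, 2229 → Apr 24, 2229: 28 days.
Total: 3344 days.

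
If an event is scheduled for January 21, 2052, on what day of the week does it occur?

Doomsday rule: the anchor day for the 2000s is Tuesday. For year 52: 52÷12 = 4 r 4, and 4÷4 = 1, so 4+4+1 = 9.
Tuesday + 9 ≡ Thursday — that's 2052's doomsday.
In January the doomsday date is Jan 4 (2052 is a leap year (divisible by 4)).
Jan 21 is 17 days after Jan 4; 17 mod 7 = 3, so Thursday + 3 = Sunday.

Sunday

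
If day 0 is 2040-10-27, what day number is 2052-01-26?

4108

Oct 27, 2040 → Oct 27, 2041: 365 days.
Oct 27, 2041 → Oct 27, 2042: 365 days.
Oct 27, 2042 → Oct 27, 2043: 365 days.
Oct 27, 2043 → Oct 27, 2044: 366 days (Feb 29, 2044 is in that span).
Oct 27, 2044 → Oct 27, 2045: 365 days.
Oct 27, 2045 → Oct 27, 2046: 365 days.
Oct 27, 2046 → Oct 27, 2047: 365 days.
Oct 27, 2047 → Oct 27, 2048: 366 days (Feb 29, 2048 is in that span).
Oct 27, 2048 → Oct 27, 2049: 365 days.
Oct 27, 2049 → Oct 27, 2050: 365 days.
Oct 27, 2050 → Oct 27, 2051: 365 days.
Oct 27, 2051 → Nov 27, 2051: 31 days (October has 31).
Nov 27, 2051 → Dec 27, 2051: 30 days (November has 30).
Dec 27, 2051 → Jan 26, 2052: 30 days.
Total: 4108 days.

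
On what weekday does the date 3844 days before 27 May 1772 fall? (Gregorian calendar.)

Tuesday

First find the weekday of May 27, 1772. Doomsday rule: the anchor day for the 1700s is Sunday. For year 72: 72÷12 = 6 r 0, and 0÷4 = 0, so 6+0+0 = 6.
Sunday + 6 ≡ Saturday — that's 1772's doomsday.
In May the doomsday date is May 9.
May 27 is 18 days after May 9; 18 mod 7 = 4, so Saturday + 4 = Wednesday.
3844 mod 7 = 1, so 3844 days before a Wednesday is Wednesday − 1 = Tuesday.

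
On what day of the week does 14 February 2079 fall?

Doomsday rule: the anchor day for the 2000s is Tuesday. For year 79: 79÷12 = 6 r 7, and 7÷4 = 1, so 6+7+1 = 14.
Tuesday + 14 ≡ Tuesday — that's 2079's doomsday.
In February the doomsday date is Feb 28 (2079 is not a leap year).
Feb 14 is 14 days before Feb 28; 14 mod 7 = 0, so Tuesday − 0 = Tuesday.

Tuesday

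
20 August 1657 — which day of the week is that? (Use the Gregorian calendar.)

Monday

Doomsday rule: the anchor day for the 1600s is Tuesday. For year 57: 57÷12 = 4 r 9, and 9÷4 = 2, so 4+9+2 = 15.
Tuesday + 15 ≡ Wednesday — that's 1657's doomsday.
In August the doomsday date is Aug 8.
Aug 20 is 12 days after Aug 8; 12 mod 7 = 5, so Wednesday + 5 = Monday.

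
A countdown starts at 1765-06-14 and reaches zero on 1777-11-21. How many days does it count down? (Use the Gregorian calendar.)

Jun 14, 1765 → Jun 14, 1766: 365 days.
Jun 14, 1766 → Jun 14, 1767: 365 days.
Jun 14, 1767 → Jun 14, 1768: 366 days (Feb 29, 1768 is in that span).
Jun 14, 1768 → Jun 14, 1769: 365 days.
Jun 14, 1769 → Jun 14, 1770: 365 days.
Jun 14, 1770 → Jun 14, 1771: 365 days.
Jun 14, 1771 → Jun 14, 1772: 366 days (Feb 29, 1772 is in that span).
Jun 14, 1772 → Jun 14, 1773: 365 days.
Jun 14, 1773 → Jun 14, 1774: 365 days.
Jun 14, 1774 → Jun 14, 1775: 365 days.
Jun 14, 1775 → Jun 14, 1776: 366 days (Feb 29, 1776 is in that span).
Jun 14, 1776 → Jun 14, 1777: 365 days.
Jun 14, 1777 → Jul 14, 1777: 30 days (June has 30).
Jul 14, 1777 → Aug 14, 1777: 31 days (July has 31).
Aug 14, 1777 → Sep 14, 1777: 31 days (August has 31).
Sep 14, 1777 → Oct 14, 1777: 30 days (September has 30).
Oct 14, 1777 → Nov 14, 1777: 31 days (October has 31).
Nov 14, 1777 → Nov 21, 1777: 7 days.
Total: 4543 days.

4543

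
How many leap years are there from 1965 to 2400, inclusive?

Multiples of 4 in [1965,2400]: 109.
Of those, multiples of 100: 5 (not leap unless ÷400).
Multiples of 400: 2.
Leap years = 109 − 5 + 2 = 106.

106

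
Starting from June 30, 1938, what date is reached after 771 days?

+365 (one year) → Jun 30, 1939 (406 left).
+366 (one year; includes Feb 29, 1940) → Jun 30, 1940 (40 left).
Jun has 30 days: +1 → Jul 1, 1940 (39 left).
Jul has 31 days: +31 → Aug 1, 1940 (8 left).
+8 → Aug 9, 1940.

August 9, 1940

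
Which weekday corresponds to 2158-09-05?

Tuesday

Doomsday rule: the anchor day for the 2100s is Sunday. For year 58: 58÷12 = 4 r 10, and 10÷4 = 2, so 4+10+2 = 16.
Sunday + 16 ≡ Tuesday — that's 2158's doomsday.
In September the doomsday date is Sep 5.
Sep 5 is the doomsday itself: Tuesday.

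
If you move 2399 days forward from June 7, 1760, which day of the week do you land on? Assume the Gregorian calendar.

Jun 7, 1760 is a Saturday.
2399 mod 7 = 5, so 2399 days after a Saturday is Saturday + 5 = Thursday.

Thursday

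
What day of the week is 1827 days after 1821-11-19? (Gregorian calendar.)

First find the weekday of Nov 19, 1821. Doomsday rule: the anchor day for the 1800s is Friday. For year 21: 21÷12 = 1 r 9, and 9÷4 = 2, so 1+9+2 = 12.
Friday + 12 ≡ Wednesday — that's 1821's doomsday.
In November the doomsday date is Nov 7.
Nov 19 is 12 days after Nov 7; 12 mod 7 = 5, so Wednesday + 5 = Monday.
1827 mod 7 = 0, so 1827 days after a Monday is Monday + 0 = Monday.

Monday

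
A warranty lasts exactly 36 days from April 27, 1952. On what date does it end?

June 2, 1952

Apr has 30 days: +4 → May 1, 1952 (32 left).
May has 31 days: +31 → Jun 1, 1952 (1 left).
+1 → Jun 2, 1952.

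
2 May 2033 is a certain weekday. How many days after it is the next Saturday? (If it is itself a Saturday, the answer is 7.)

5

May 2, 2033 is a Monday.
From Monday to the next Saturday is 5 days.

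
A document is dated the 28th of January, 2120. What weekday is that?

Sunday

Doomsday rule: the anchor day for the 2100s is Sunday. For year 20: 20÷12 = 1 r 8, and 8÷4 = 2, so 1+8+2 = 11.
Sunday + 11 ≡ Thursday — that's 2120's doomsday.
In January the doomsday date is Jan 4 (2120 is a leap year (divisible by 4)).
Jan 28 is 24 days after Jan 4; 24 mod 7 = 3, so Thursday + 3 = Sunday.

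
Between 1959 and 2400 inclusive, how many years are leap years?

Multiples of 4 in [1959,2400]: 111.
Of those, multiples of 100: 5 (not leap unless ÷400).
Multiples of 400: 2.
Leap years = 111 − 5 + 2 = 108.

108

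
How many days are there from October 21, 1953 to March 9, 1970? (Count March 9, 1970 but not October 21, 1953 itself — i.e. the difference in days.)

5983

Oct 21, 1953 → Oct 21, 1954: 365 days.
Oct 21, 1954 → Oct 21, 1955: 365 days.
Oct 21, 1955 → Oct 21, 1956: 366 days (Feb 29, 1956 is in that span).
Oct 21, 1956 → Oct 21, 1957: 365 days.
Oct 21, 1957 → Oct 21, 1958: 365 days.
Oct 21, 1958 → Oct 21, 1959: 365 days.
Oct 21, 1959 → Oct 21, 1960: 366 days (Feb 29, 1960 is in that span).
Oct 21, 1960 → Oct 21, 1961: 365 days.
Oct 21, 1961 → Oct 21, 1962: 365 days.
Oct 21, 1962 → Oct 21, 1963: 365 days.
Oct 21, 1963 → Oct 21, 1964: 366 days (Feb 29, 1964 is in that span).
Oct 21, 1964 → Oct 21, 1965: 365 days.
Oct 21, 1965 → Oct 21, 1966: 365 days.
Oct 21, 1966 → Oct 21, 1967: 365 days.
Oct 21, 1967 → Oct 21, 1968: 366 days (Feb 29, 1968 is in that span).
Oct 21, 1968 → Oct 21, 1969: 365 days.
Oct 21, 1969 → Nov 21, 1969: 31 days (October has 31).
Nov 21, 1969 → Dec 21, 1969: 30 days (November has 30).
Dec 21, 1969 → Jan 21, 1970: 31 days (December has 31).
Jan 21, 1970 → Feb 21, 1970: 31 days (January has 31).
Feb 21, 1970 → Mar 9, 1970: 16 days.
Total: 5983 days.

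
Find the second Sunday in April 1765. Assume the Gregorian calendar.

April 1, 1765 is a Monday.
The first Sunday is therefore April 7 (6 days later).
The second Sunday is 7 + 1×7 = April 14.

April 14, 1765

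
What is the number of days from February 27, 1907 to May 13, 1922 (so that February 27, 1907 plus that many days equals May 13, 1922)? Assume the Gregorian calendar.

5554

Feb 27, 1907 → Feb 27, 1908: 365 days.
Feb 27, 1908 → Feb 27, 1909: 366 days (Feb 29, 1908 is in that span).
Feb 27, 1909 → Feb 27, 1910: 365 days.
Feb 27, 1910 → Feb 27, 1911: 365 days.
Feb 27, 1911 → Feb 27, 1912: 365 days.
Feb 27, 1912 → Feb 27, 1913: 366 days (Feb 29, 1912 is in that span).
Feb 27, 1913 → Feb 27, 1914: 365 days.
Feb 27, 1914 → Feb 27, 1915: 365 days.
Feb 27, 1915 → Feb 27, 1916: 365 days.
Feb 27, 1916 → Feb 27, 1917: 366 days (Feb 29, 1916 is in that span).
Feb 27, 1917 → Feb 27, 1918: 365 days.
Feb 27, 1918 → Feb 27, 1919: 365 days.
Feb 27, 1919 → Feb 27, 1920: 365 days.
Feb 27, 1920 → Feb 27, 1921: 366 days (Feb 29, 1920 is in that span).
Feb 27, 1921 → Feb 27, 1922: 365 days.
Feb 27, 1922 → Mar 27, 1922: 28 days (February has 28).
Mar 27, 1922 → Apr 27, 1922: 31 days (March has 31).
Apr 27, 1922 → May 13, 1922: 16 days.
Total: 5554 days.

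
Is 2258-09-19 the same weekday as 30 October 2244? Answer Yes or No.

No

From Oct 30, 2244 to Sep 19, 2258 is 5072 days.
5072 mod 7 = 4, so they are different weekdays.
(Oct 30, 2244 is a Wednesday; Sep 19, 2258 is a Sunday.)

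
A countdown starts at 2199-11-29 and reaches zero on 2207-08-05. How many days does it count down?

Nov 29, 2199 → Nov 29, 2200: 365 days.
Nov 29, 2200 → Nov 29, 2201: 365 days.
Nov 29, 2201 → Nov 29, 2202: 365 days.
Nov 29, 2202 → Nov 29, 2203: 365 days.
Nov 29, 2203 → Nov 29, 2204: 366 days (Feb 29, 2204 is in that span).
Nov 29, 2204 → Nov 29, 2205: 365 days.
Nov 29, 2205 → Nov 29, 2206: 365 days.
Nov 29, 2206 → Dec 29, 2206: 30 days (November has 30).
Dec 29, 2206 → Jan 29, 2207: 31 days (December has 31).
Jan 29, 2207 → Feb 28, 2207: 30 days (January has 31).
Feb 28, 2207 → Mar 28, 2207: 28 days (February has 28).
Mar 28, 2207 → Apr 28, 2207: 31 days (March has 31).
Apr 28, 2207 → May 28, 2207: 30 days (April has 30).
May 28, 2207 → Jun 28, 2207: 31 days (May has 31).
Jun 28, 2207 → Jul 28, 2207: 30 days (June has 30).
Jul 28, 2207 → Aug 5, 2207: 8 days.
Total: 2805 days.

2805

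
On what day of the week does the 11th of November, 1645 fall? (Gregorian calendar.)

Doomsday rule: the anchor day for the 1600s is Tuesday. For year 45: 45÷12 = 3 r 9, and 9÷4 = 2, so 3+9+2 = 14.
Tuesday + 14 ≡ Tuesday — that's 1645's doomsday.
In November the doomsday date is Nov 7.
Nov 11 is 4 days after Nov 7; 4 mod 7 = 4, so Tuesday + 4 = Saturday.

Saturday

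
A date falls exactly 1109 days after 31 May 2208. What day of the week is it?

May 31, 2208 is a Tuesday.
1109 mod 7 = 3, so 1109 days after a Tuesday is Tuesday + 3 = Friday.

Friday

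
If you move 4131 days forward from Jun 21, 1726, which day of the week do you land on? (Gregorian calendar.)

Saturday

First find the weekday of Jun 21, 1726. Doomsday rule: the anchor day for the 1700s is Sunday. For year 26: 26÷12 = 2 r 2, and 2÷4 = 0, so 2+2+0 = 4.
Sunday + 4 ≡ Thursday — that's 1726's doomsday.
In June the doomsday date is Jun 6.
Jun 21 is 15 days after Jun 6; 15 mod 7 = 1, so Thursday + 1 = Friday.
4131 mod 7 = 1, so 4131 days after a Friday is Friday + 1 = Saturday.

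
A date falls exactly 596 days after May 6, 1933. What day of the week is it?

First find the weekday of May 6, 1933. Doomsday rule: the anchor day for the 1900s is Wednesday. For year 33: 33÷12 = 2 r 9, and 9÷4 = 2, so 2+9+2 = 13.
Wednesday + 13 ≡ Tuesday — that's 1933's doomsday.
In May the doomsday date is May 9.
May 6 is 3 days before May 9; 3 mod 7 = 3, so Tuesday − 3 = Saturday.
596 mod 7 = 1, so 596 days after a Saturday is Saturday + 1 = Sunday.

Sunday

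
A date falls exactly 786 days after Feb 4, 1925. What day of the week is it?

First find the weekday of Feb 4, 1925. Doomsday rule: the anchor day for the 1900s is Wednesday. For year 25: 25÷12 = 2 r 1, and 1÷4 = 0, so 2+1+0 = 3.
Wednesday + 3 ≡ Saturday — that's 1925's doomsday.
In February the doomsday date is Feb 28 (1925 is not a leap year).
Feb 4 is 24 days before Feb 28; 24 mod 7 = 3, so Saturday − 3 = Wednesday.
786 mod 7 = 2, so 786 days after a Wednesday is Wednesday + 2 = Friday.

Friday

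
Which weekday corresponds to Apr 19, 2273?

Doomsday rule: the anchor day for the 2200s is Friday. For year 73: 73÷12 = 6 r 1, and 1÷4 = 0, so 6+1+0 = 7.
Friday + 7 ≡ Friday — that's 2273's doomsday.
In April the doomsday date is Apr 4.
Apr 19 is 15 days after Apr 4; 15 mod 7 = 1, so Friday + 1 = Saturday.

Saturday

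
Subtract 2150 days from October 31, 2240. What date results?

December 12, 2234

−366 (one year; includes Feb 29, 2240) → Oct 31, 2239 (1784 left).
−365 (one year) → Oct 31, 2238 (1419 left).
−365 (one year) → Oct 31, 2237 (1054 left).
−365 (one year) → Oct 31, 2236 (689 left).
−366 (one year; includes Feb 29, 2236) → Oct 31, 2235 (323 left).
−31 → Sep 30, 2235 (end of Sep, 30 days; 292 left).
−30 → Aug 31, 2235 (end of Aug, 31 days; 262 left).
−31 → Jul 31, 2235 (end of Jul, 31 days; 231 left).
−31 → Jun 30, 2235 (end of Jun, 30 days; 200 left).
−30 → May 31, 2235 (end of May, 31 days; 170 left).
−31 → Apr 30, 2235 (end of Apr, 30 days; 139 left).
−30 → Mar 31, 2235 (end of Mar, 31 days; 109 left).
−31 → Feb 28, 2235 (end of Feb, 28 days; 78 left).
−28 → Jan 31, 2235 (end of Jan, 31 days; 50 left).
−31 → Dec 31, 2234 (end of Dec, 31 days; 19 left).
−19 → Dec 12, 2234.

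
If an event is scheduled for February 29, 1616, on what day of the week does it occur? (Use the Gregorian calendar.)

Monday

Doomsday rule: the anchor day for the 1600s is Tuesday. For year 16: 16÷12 = 1 r 4, and 4÷4 = 1, so 1+4+1 = 6.
Tuesday + 6 ≡ Monday — that's 1616's doomsday.
In February the doomsday date is Feb 29 (1616 is a leap year (divisible by 4)).
Feb 29 is the doomsday itself: Monday.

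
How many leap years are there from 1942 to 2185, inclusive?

60

Multiples of 4 in [1942,2185]: 61.
Of those, multiples of 100: 2 (not leap unless ÷400).
Multiples of 400: 1.
Leap years = 61 − 2 + 1 = 60.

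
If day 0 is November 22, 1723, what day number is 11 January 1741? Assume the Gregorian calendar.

Nov 22, 1723 → Nov 22, 1724: 366 days (Feb 29, 1724 is in that span).
Nov 22, 1724 → Nov 22, 1725: 365 days.
Nov 22, 1725 → Nov 22, 1726: 365 days.
Nov 22, 1726 → Nov 22, 1727: 365 days.
Nov 22, 1727 → Nov 22, 1728: 366 days (Feb 29, 1728 is in that span).
Nov 22, 1728 → Nov 22, 1729: 365 days.
Nov 22, 1729 → Nov 22, 1730: 365 days.
Nov 22, 1730 → Nov 22, 1731: 365 days.
Nov 22, 1731 → Nov 22, 1732: 366 days (Feb 29, 1732 is in that span).
Nov 22, 1732 → Nov 22, 1733: 365 days.
Nov 22, 1733 → Nov 22, 1734: 365 days.
Nov 22, 1734 → Nov 22, 1735: 365 days.
Nov 22, 1735 → Nov 22, 1736: 366 days (Feb 29, 1736 is in that span).
Nov 22, 1736 → Nov 22, 1737: 365 days.
Nov 22, 1737 → Nov 22, 1738: 365 days.
Nov 22, 1738 → Nov 22, 1739: 365 days.
Nov 22, 1739 → Nov 22, 1740: 366 days (Feb 29, 1740 is in that span).
Nov 22, 1740 → Dec 22, 1740: 30 days (November has 30).
Dec 22, 1740 → Jan 11, 1741: 20 days.
Total: 6260 days.

6260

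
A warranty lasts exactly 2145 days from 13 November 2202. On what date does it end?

+365 (one year) → Nov 13, 2203 (1780 left).
+366 (one year; includes Feb 29, 2204) → Nov 13, 2204 (1414 left).
+365 (one year) → Nov 13, 2205 (1049 left).
+365 (one year) → Nov 13, 2206 (684 left).
+365 (one year) → Nov 13, 2207 (319 left).
Nov has 30 days: +18 → Dec 1, 2207 (301 left).
Dec has 31 days: +31 → Jan 1, 2208 (270 left).
Jan has 31 days: +31 → Feb 1, 2208 (239 left).
Feb has 29 days: +29 → Mar 1, 2208 (210 left).
Mar has 31 days: +31 → Apr 1, 2208 (179 left).
Apr has 30 days: +30 → May 1, 2208 (149 left).
May has 31 days: +31 → Jun 1, 2208 (118 left).
Jun has 30 days: +30 → Jul 1, 2208 (88 left).
Jul has 31 days: +31 → Aug 1, 2208 (57 left).
Aug has 31 days: +31 → Sep 1, 2208 (26 left).
+26 → Sep 27, 2208.

September 27, 2208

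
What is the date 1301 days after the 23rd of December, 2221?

July 16, 2225

+365 (one year) → Dec 23, 2222 (936 left).
+365 (one year) → Dec 23, 2223 (571 left).
+366 (one year; includes Feb 29, 2224) → Dec 23, 2224 (205 left).
Dec has 31 days: +9 → Jan 1, 2225 (196 left).
Jan has 31 days: +31 → Feb 1, 2225 (165 left).
Feb has 28 days: +28 → Mar 1, 2225 (137 left).
Mar has 31 days: +31 → Apr 1, 2225 (106 left).
Apr has 30 days: +30 → May 1, 2225 (76 left).
May has 31 days: +31 → Jun 1, 2225 (45 left).
Jun has 30 days: +30 → Jul 1, 2225 (15 left).
+15 → Jul 16, 2225.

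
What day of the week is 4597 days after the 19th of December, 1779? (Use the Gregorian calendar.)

Dec 19, 1779 is a Sunday.
4597 mod 7 = 5, so 4597 days after a Sunday is Sunday + 5 = Friday.

Friday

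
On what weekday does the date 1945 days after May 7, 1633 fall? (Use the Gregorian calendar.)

Friday

May 7, 1633 is a Saturday.
1945 mod 7 = 6, so 1945 days after a Saturday is Saturday + 6 = Friday.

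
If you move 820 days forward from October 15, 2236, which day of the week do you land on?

Sunday

First find the weekday of Oct 15, 2236. Doomsday rule: the anchor day for the 2200s is Friday. For year 36: 36÷12 = 3 r 0, and 0÷4 = 0, so 3+0+0 = 3.
Friday + 3 ≡ Monday — that's 2236's doomsday.
In October the doomsday date is Oct 10.
Oct 15 is 5 days after Oct 10; 5 mod 7 = 5, so Monday + 5 = Saturday.
820 mod 7 = 1, so 820 days after a Saturday is Saturday + 1 = Sunday.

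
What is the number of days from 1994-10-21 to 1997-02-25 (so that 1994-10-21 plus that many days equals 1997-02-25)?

Oct 21, 1994 → Oct 21, 1995: 365 days.
Oct 21, 1995 → Oct 21, 1996: 366 days (Feb 29, 1996 is in that span).
Oct 21, 1996 → Nov 21, 1996: 31 days (October has 31).
Nov 21, 1996 → Dec 21, 1996: 30 days (November has 30).
Dec 21, 1996 → Jan 21, 1997: 31 days (December has 31).
Jan 21, 1997 → Feb 21, 1997: 31 days (January has 31).
Feb 21, 1997 → Feb 25, 1997: 4 days.
Total: 858 days.

858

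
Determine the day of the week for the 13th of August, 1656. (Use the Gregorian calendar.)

Doomsday rule: the anchor day for the 1600s is Tuesday. For year 56: 56÷12 = 4 r 8, and 8÷4 = 2, so 4+8+2 = 14.
Tuesday + 14 ≡ Tuesday — that's 1656's doomsday.
In August the doomsday date is Aug 8.
Aug 13 is 5 days after Aug 8; 5 mod 7 = 5, so Tuesday + 5 = Sunday.

Sunday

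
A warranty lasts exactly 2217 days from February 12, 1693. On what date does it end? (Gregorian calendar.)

March 10, 1699

+365 (one year) → Feb 12, 1694 (1852 left).
+365 (one year) → Feb 12, 1695 (1487 left).
+365 (one year) → Feb 12, 1696 (1122 left).
+366 (one year; includes Feb 29, 1696) → Feb 12, 1697 (756 left).
+365 (one year) → Feb 12, 1698 (391 left).
Feb has 28 days: +17 → Mar 1, 1698 (374 left).
Mar has 31 days: +31 → Apr 1, 1698 (343 left).
Apr has 30 days: +30 → May 1, 1698 (313 left).
May has 31 days: +31 → Jun 1, 1698 (282 left).
Jun has 30 days: +30 → Jul 1, 1698 (252 left).
Jul has 31 days: +31 → Aug 1, 1698 (221 left).
Aug has 31 days: +31 → Sep 1, 1698 (190 left).
Sep has 30 days: +30 → Oct 1, 1698 (160 left).
Oct has 31 days: +31 → Nov 1, 1698 (129 left).
Nov has 30 days: +30 → Dec 1, 1698 (99 left).
Dec has 31 days: +31 → Jan 1, 1699 (68 left).
Jan has 31 days: +31 → Feb 1, 1699 (37 left).
Feb has 28 days: +28 → Mar 1, 1699 (9 left).
+9 → Mar 10, 1699.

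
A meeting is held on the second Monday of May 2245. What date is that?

May 12, 2245

May 1, 2245 is a Thursday.
The first Monday is therefore May 5 (4 days later).
The second Monday is 5 + 1×7 = May 12.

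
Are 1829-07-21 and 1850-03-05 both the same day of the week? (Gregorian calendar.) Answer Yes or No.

Yes

From Jul 21, 1829 to Mar 5, 1850 is 7532 days.
7532 mod 7 = 0, so they are the same weekday.
(Jul 21, 1829 is a Tuesday; Mar 5, 1850 is a Tuesday.)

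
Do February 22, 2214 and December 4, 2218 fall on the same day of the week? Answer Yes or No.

No

From Feb 22, 2214 to Dec 4, 2218 is 1746 days.
1746 mod 7 = 3, so they are different weekdays.
(Feb 22, 2214 is a Tuesday; Dec 4, 2218 is a Friday.)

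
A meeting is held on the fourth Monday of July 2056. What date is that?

July 1, 2056 is a Saturday.
The first Monday is therefore July 3 (2 days later).
The fourth Monday is 3 + 3×7 = July 24.

July 24, 2056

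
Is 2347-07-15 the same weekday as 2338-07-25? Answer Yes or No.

No

From Jul 25, 2338 to Jul 15, 2347 is 3277 days.
3277 mod 7 = 1, so they are different weekdays.
(Jul 25, 2338 is a Monday; Jul 15, 2347 is a Tuesday.)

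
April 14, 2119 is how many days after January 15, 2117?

Jan 15, 2117 → Jan 15, 2118: 365 days.
Jan 15, 2118 → Jan 15, 2119: 365 days.
Jan 15, 2119 → Feb 15, 2119: 31 days (January has 31).
Feb 15, 2119 → Mar 15, 2119: 28 days (February has 28).
Mar 15, 2119 → Apr 14, 2119: 30 days.
Total: 819 days.

819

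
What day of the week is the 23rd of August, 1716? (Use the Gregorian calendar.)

Doomsday rule: the anchor day for the 1700s is Sunday. For year 16: 16÷12 = 1 r 4, and 4÷4 = 1, so 1+4+1 = 6.
Sunday + 6 ≡ Saturday — that's 1716's doomsday.
In August the doomsday date is Aug 8.
Aug 23 is 15 days after Aug 8; 15 mod 7 = 1, so Saturday + 1 = Sunday.

Sunday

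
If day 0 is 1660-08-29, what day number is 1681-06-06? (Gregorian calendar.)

7586

Aug 29, 1660 → Aug 29, 1661: 365 days.
Aug 29, 1661 → Aug 29, 1662: 365 days.
Aug 29, 1662 → Aug 29, 1663: 365 days.
Aug 29, 1663 → Aug 29, 1664: 366 days (Feb 29, 1664 is in that span).
Aug 29, 1664 → Aug 29, 1665: 365 days.
Aug 29, 1665 → Aug 29, 1666: 365 days.
Aug 29, 1666 → Aug 29, 1667: 365 days.
Aug 29, 1667 → Aug 29, 1668: 366 days (Feb 29, 1668 is in that span).
Aug 29, 1668 → Aug 29, 1669: 365 days.
Aug 29, 1669 → Aug 29, 1670: 365 days.
Aug 29, 1670 → Aug 29, 1671: 365 days.
Aug 29, 1671 → Aug 29, 1672: 366 days (Feb 29, 1672 is in that span).
Aug 29, 1672 → Aug 29, 1673: 365 days.
Aug 29, 1673 → Aug 29, 1674: 365 days.
Aug 29, 1674 → Aug 29, 1675: 365 days.
Aug 29, 1675 → Aug 29, 1676: 366 days (Feb 29, 1676 is in that span).
Aug 29, 1676 → Aug 29, 1677: 365 days.
Aug 29, 1677 → Aug 29, 1678: 365 days.
Aug 29, 1678 → Aug 29, 1679: 365 days.
Aug 29, 1679 → Aug 29, 1680: 366 days (Feb 29, 1680 is in that span).
Aug 29, 1680 → Sep 29, 1680: 31 days (August has 31).
Sep 29, 1680 → Oct 29, 1680: 30 days (September has 30).
Oct 29, 1680 → Nov 29, 1680: 31 days (October has 31).
Nov 29, 1680 → Dec 29, 1680: 30 days (November has 30).
Dec 29, 1680 → Jan 29, 1681: 31 days (December has 31).
Jan 29, 1681 → Feb 28, 1681: 30 days (January has 31).
Feb 28, 1681 → Mar 28, 1681: 28 days (February has 28).
Mar 28, 1681 → Apr 28, 1681: 31 days (March has 31).
Apr 28, 1681 → May 28, 1681: 30 days (April has 30).
May 28, 1681 → Jun 6, 1681: 9 days.
Total: 7586 days.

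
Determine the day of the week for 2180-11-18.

Doomsday rule: the anchor day for the 2100s is Sunday. For year 80: 80÷12 = 6 r 8, and 8÷4 = 2, so 6+8+2 = 16.
Sunday + 16 ≡ Tuesday — that's 2180's doomsday.
In November the doomsday date is Nov 7.
Nov 18 is 11 days after Nov 7; 11 mod 7 = 4, so Tuesday + 4 = Saturday.

Saturday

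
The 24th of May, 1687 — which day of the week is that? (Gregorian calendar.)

Saturday

Doomsday rule: the anchor day for the 1600s is Tuesday. For year 87: 87÷12 = 7 r 3, and 3÷4 = 0, so 7+3+0 = 10.
Tuesday + 10 ≡ Friday — that's 1687's doomsday.
In May the doomsday date is May 9.
May 24 is 15 days after May 9; 15 mod 7 = 1, so Friday + 1 = Saturday.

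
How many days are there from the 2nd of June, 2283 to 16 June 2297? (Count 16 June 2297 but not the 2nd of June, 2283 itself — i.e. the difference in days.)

Jun 2, 2283 → Jun 2, 2284: 366 days (Feb 29, 2284 is in that span).
Jun 2, 2284 → Jun 2, 2285: 365 days.
Jun 2, 2285 → Jun 2, 2286: 365 days.
Jun 2, 2286 → Jun 2, 2287: 365 days.
Jun 2, 2287 → Jun 2, 2288: 366 days (Feb 29, 2288 is in that span).
Jun 2, 2288 → Jun 2, 2289: 365 days.
Jun 2, 2289 → Jun 2, 2290: 365 days.
Jun 2, 2290 → Jun 2, 2291: 365 days.
Jun 2, 2291 → Jun 2, 2292: 366 days (Feb 29, 2292 is in that span).
Jun 2, 2292 → Jun 2, 2293: 365 days.
Jun 2, 2293 → Jun 2, 2294: 365 days.
Jun 2, 2294 → Jun 2, 2295: 365 days.
Jun 2, 2295 → Jun 2, 2296: 366 days (Feb 29, 2296 is in that span).
Jun 2, 2296 → Jul 2, 2296: 30 days (June has 30).
Jul 2, 2296 → Aug 2, 2296: 31 days (July has 31).
Aug 2, 2296 → Sep 2, 2296: 31 days (August has 31).
Sep 2, 2296 → Oct 2, 2296: 30 days (September has 30).
Oct 2, 2296 → Nov 2, 2296: 31 days (October has 31).
Nov 2, 2296 → Dec 2, 2296: 30 days (November has 30).
Dec 2, 2296 → Jan 2, 2297: 31 days (December has 31).
Jan 2, 2297 → Feb 2, 2297: 31 days (January has 31).
Feb 2, 2297 → Mar 2, 2297: 28 days (February has 28).
Mar 2, 2297 → Apr 2, 2297: 31 days (March has 31).
Apr 2, 2297 → May 2, 2297: 30 days (April has 30).
May 2, 2297 → Jun 2, 2297: 31 days (May has 31).
Jun 2, 2297 → Jun 16, 2297: 14 days.
Total: 5128 days.

5128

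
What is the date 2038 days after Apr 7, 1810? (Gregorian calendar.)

November 5, 1815

+365 (one year) → Apr 7, 1811 (1673 left).
+366 (one year; includes Feb 29, 1812) → Apr 7, 1812 (1307 left).
+365 (one year) → Apr 7, 1813 (942 left).
+365 (one year) → Apr 7, 1814 (577 left).
+365 (one year) → Apr 7, 1815 (212 left).
Apr has 30 days: +24 → May 1, 1815 (188 left).
May has 31 days: +31 → Jun 1, 1815 (157 left).
Jun has 30 days: +30 → Jul 1, 1815 (127 left).
Jul has 31 days: +31 → Aug 1, 1815 (96 left).
Aug has 31 days: +31 → Sep 1, 1815 (65 left).
Sep has 30 days: +30 → Oct 1, 1815 (35 left).
Oct has 31 days: +31 → Nov 1, 1815 (4 left).
+4 → Nov 5, 1815.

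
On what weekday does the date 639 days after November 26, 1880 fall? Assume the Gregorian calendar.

Sunday

First find the weekday of Nov 26, 1880. Doomsday rule: the anchor day for the 1800s is Friday. For year 80: 80÷12 = 6 r 8, and 8÷4 = 2, so 6+8+2 = 16.
Friday + 16 ≡ Sunday — that's 1880's doomsday.
In November the doomsday date is Nov 7.
Nov 26 is 19 days after Nov 7; 19 mod 7 = 5, so Sunday + 5 = Friday.
639 mod 7 = 2, so 639 days after a Friday is Friday + 2 = Sunday.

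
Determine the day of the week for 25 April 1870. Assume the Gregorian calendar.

January 1, 1870 is a Saturday.
Jan 1, 1870 → Feb 1, 1870: 31 days (January has 31).
Feb 1, 1870 → Mar 1, 1870: 28 days (February has 28).
Mar 1, 1870 → Apr 1, 1870: 31 days (March has 31).
Apr 1, 1870 → Apr 25, 1870: 24 days.
Total: 114 days.
114 mod 7 = 2, so Saturday + 2 = Monday.

Monday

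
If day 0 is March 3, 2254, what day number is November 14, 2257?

1352

Mar 3, 2254 → Mar 3, 2255: 365 days.
Mar 3, 2255 → Mar 3, 2256: 366 days (Feb 29, 2256 is in that span).
Mar 3, 2256 → Mar 3, 2257: 365 days.
Mar 3, 2257 → Apr 3, 2257: 31 days (March has 31).
Apr 3, 2257 → May 3, 2257: 30 days (April has 30).
May 3, 2257 → Jun 3, 2257: 31 days (May has 31).
Jun 3, 2257 → Jul 3, 2257: 30 days (June has 30).
Jul 3, 2257 → Aug 3, 2257: 31 days (July has 31).
Aug 3, 2257 → Sep 3, 2257: 31 days (August has 31).
Sep 3, 2257 → Oct 3, 2257: 30 days (September has 30).
Oct 3, 2257 → Nov 3, 2257: 31 days (October has 31).
Nov 3, 2257 → Nov 14, 2257: 11 days.
Total: 1352 days.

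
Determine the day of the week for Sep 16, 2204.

Doomsday rule: the anchor day for the 2200s is Friday. For year 04: 4÷12 = 0 r 4, and 4÷4 = 1, so 0+4+1 = 5.
Friday + 5 ≡ Wednesday — that's 2204's doomsday.
In September the doomsday date is Sep 5.
Sep 16 is 11 days after Sep 5; 11 mod 7 = 4, so Wednesday + 4 = Sunday.

Sunday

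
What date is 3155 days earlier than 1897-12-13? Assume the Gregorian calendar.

−365 (one year) → Dec 13, 1896 (2790 left).
−366 (one year; includes Feb 29, 1896) → Dec 13, 1895 (2424 left).
−365 (one year) → Dec 13, 1894 (2059 left).
−365 (one year) → Dec 13, 1893 (1694 left).
−365 (one year) → Dec 13, 1892 (1329 left).
−366 (one year; includes Feb 29, 1892) → Dec 13, 1891 (963 left).
−365 (one year) → Dec 13, 1890 (598 left).
−365 (one year) → Dec 13, 1889 (233 left).
−13 → Nov 30, 1889 (end of Nov, 30 days; 220 left).
−30 → Oct 31, 1889 (end of Oct, 31 days; 190 left).
−31 → Sep 30, 1889 (end of Sep, 30 days; 159 left).
−30 → Aug 31, 1889 (end of Aug, 31 days; 129 left).
−31 → Jul 31, 1889 (end of Jul, 31 days; 98 left).
−31 → Jun 30, 1889 (end of Jun, 30 days; 67 left).
−30 → May 31, 1889 (end of May, 31 days; 37 left).
−31 → Apr 30, 1889 (end of Apr, 30 days; 6 left).
−6 → Apr 24, 1889.

April 24, 1889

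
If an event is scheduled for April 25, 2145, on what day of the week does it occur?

Sunday

January 1, 2145 is a Friday.
Jan 1, 2145 → Feb 1, 2145: 31 days (January has 31).
Feb 1, 2145 → Mar 1, 2145: 28 days (February has 28).
Mar 1, 2145 → Apr 1, 2145: 31 days (March has 31).
Apr 1, 2145 → Apr 25, 2145: 24 days.
Total: 114 days.
114 mod 7 = 2, so Friday + 2 = Sunday.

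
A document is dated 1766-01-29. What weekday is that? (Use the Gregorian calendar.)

Wednesday

Doomsday rule: the anchor day for the 1700s is Sunday. For year 66: 66÷12 = 5 r 6, and 6÷4 = 1, so 5+6+1 = 12.
Sunday + 12 ≡ Friday — that's 1766's doomsday.
In January the doomsday date is Jan 3 (1766 is not a leap year).
Jan 29 is 26 days after Jan 3; 26 mod 7 = 5, so Friday + 5 = Wednesday.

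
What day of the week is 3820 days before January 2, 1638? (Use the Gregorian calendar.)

Monday

Jan 2, 1638 is a Saturday.
3820 mod 7 = 5, so 3820 days before a Saturday is Saturday − 5 = Monday.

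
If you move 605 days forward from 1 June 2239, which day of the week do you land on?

Tuesday

First find the weekday of Jun 1, 2239. Doomsday rule: the anchor day for the 2200s is Friday. For year 39: 39÷12 = 3 r 3, and 3÷4 = 0, so 3+3+0 = 6.
Friday + 6 ≡ Thursday — that's 2239's doomsday.
In June the doomsday date is Jun 6.
Jun 1 is 5 days before Jun 6; 5 mod 7 = 5, so Thursday − 5 = Saturday.
605 mod 7 = 3, so 605 days after a Saturday is Saturday + 3 = Tuesday.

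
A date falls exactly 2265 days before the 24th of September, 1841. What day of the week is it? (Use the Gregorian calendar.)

First find the weekday of Sep 24, 1841. Doomsday rule: the anchor day for the 1800s is Friday. For year 41: 41÷12 = 3 r 5, and 5÷4 = 1, so 3+5+1 = 9.
Friday + 9 ≡ Sunday — that's 1841's doomsday.
In September the doomsday date is Sep 5.
Sep 24 is 19 days after Sep 5; 19 mod 7 = 5, so Sunday + 5 = Friday.
2265 mod 7 = 4, so 2265 days before a Friday is Friday − 4 = Monday.

Monday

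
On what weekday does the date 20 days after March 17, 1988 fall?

Wednesday

First find the weekday of Mar 17, 1988. Doomsday rule: the anchor day for the 1900s is Wednesday. For year 88: 88÷12 = 7 r 4, and 4÷4 = 1, so 7+4+1 = 12.
Wednesday + 12 ≡ Monday — that's 1988's doomsday.
In March the doomsday date is Mar 14.
Mar 17 is 3 days after Mar 14; 3 mod 7 = 3, so Monday + 3 = Thursday.
20 mod 7 = 6, so 20 days after a Thursday is Thursday + 6 = Wednesday.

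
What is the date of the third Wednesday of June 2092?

June 18, 2092

June 1, 2092 is a Sunday.
The first Wednesday is therefore June 4 (3 days later).
The third Wednesday is 4 + 2×7 = June 18.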